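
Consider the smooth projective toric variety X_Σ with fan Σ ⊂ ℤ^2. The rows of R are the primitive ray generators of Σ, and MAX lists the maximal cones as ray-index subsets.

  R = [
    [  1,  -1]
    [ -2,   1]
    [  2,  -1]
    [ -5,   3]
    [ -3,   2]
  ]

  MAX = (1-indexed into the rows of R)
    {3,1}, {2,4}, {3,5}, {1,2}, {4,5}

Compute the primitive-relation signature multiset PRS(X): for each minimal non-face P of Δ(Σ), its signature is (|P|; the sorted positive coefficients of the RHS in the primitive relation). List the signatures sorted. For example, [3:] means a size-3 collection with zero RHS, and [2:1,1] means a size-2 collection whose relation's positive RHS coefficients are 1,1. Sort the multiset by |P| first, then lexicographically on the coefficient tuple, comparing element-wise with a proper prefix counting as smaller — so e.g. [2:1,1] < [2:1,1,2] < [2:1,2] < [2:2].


5 minimal non-faces of Δ(Σ) (on 5 rays):

  P={2,3}:  v_{2} + v_{3} = 0  so sig = [2:]
  P={1,5}:  v_{1} + v_{5} = v_{2}  so sig = [2:1]
  P={2,5}:  v_{2} + v_{5} = v_{4}  so sig = [2:1]
  P={3,4}:  v_{3} + v_{4} = v_{5}  so sig = [2:1]
  P={1,4}:  v_{1} + v_{4} = 2·v_{2}  so sig = [2:2]

so the primitive-relation signature multiset is
    |P|=2: 5 collections, coeffs (), (1), (1), (1), (2)


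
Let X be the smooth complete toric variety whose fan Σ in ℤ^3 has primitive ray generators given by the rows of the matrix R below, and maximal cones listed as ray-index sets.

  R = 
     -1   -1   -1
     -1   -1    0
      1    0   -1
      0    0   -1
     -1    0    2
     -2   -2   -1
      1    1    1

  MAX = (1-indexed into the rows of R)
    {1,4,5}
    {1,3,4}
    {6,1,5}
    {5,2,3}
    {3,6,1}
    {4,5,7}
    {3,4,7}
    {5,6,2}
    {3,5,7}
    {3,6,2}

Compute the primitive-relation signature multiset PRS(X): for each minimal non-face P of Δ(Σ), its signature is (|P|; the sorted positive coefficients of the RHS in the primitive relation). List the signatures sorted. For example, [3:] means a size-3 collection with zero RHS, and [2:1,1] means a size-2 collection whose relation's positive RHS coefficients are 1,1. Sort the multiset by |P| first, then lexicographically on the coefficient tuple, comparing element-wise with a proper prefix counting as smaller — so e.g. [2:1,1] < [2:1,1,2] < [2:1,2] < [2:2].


9 collections generate NE(X_Σ); each relation:

  P = {1,7}:  v_{1} + v_{7} = 0  so sig = [2:]
  P = {1,2}:  v_{1} + v_{2} = v_{6}  so sig = [2:1]
  P = {2,4}:  v_{2} + v_{4} = v_{1}  so sig = [2:1]
  P = {6,7}:  v_{6} + v_{7} = v_{2}  so sig = [2:1]
  P = {2,7}:  v_{2} + v_{7} = v_{3} + v_{5}  so sig = [2:1,1]
  P = {4,6}:  v_{4} + v_{6} = 2·v_{1}  so sig = [2:2]
  P = {3,4,5}:  v_{3} + v_{4} + v_{5} = 0  so sig = [3:]
  P = {1,3,5}:  v_{1} + v_{3} + v_{5} = v_{2}  so sig = [3:1]
  P = {3,5,6}:  v_{3} + v_{5} + v_{6} = 2·v_{2}  so sig = [3:2]

Signatures (|P|; sorted positive RHS coefficients), sorted:
    [2:]
    [2:1]
    [2:1]
    [2:1]
    [2:1,1]
    [2:2]
    [3:]
    [3:1]
    [3:2]


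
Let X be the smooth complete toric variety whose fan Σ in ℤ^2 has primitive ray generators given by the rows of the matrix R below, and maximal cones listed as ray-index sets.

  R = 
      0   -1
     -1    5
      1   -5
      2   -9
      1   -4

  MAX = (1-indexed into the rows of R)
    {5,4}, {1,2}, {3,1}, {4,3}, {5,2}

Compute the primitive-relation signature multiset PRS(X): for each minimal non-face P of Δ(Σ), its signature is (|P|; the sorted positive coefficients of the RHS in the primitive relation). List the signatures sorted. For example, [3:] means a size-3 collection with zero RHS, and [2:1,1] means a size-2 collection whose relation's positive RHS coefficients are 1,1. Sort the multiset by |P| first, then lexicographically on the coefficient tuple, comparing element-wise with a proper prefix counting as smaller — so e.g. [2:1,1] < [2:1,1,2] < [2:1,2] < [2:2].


Primitive collections (5):

  P = {2,3}:  v_{2} + v_{3} = 0  ⟹  sig = [2:]
  P = {1,5}:  v_{1} + v_{5} = v_{3}  ⟹  sig = [2:1]
  P = {2,4}:  v_{2} + v_{4} = v_{5}  ⟹  sig = [2:1]
  P = {3,5}:  v_{3} + v_{5} = v_{4}  ⟹  sig = [2:1]
  P = {1,4}:  v_{1} + v_{4} = 2·v_{3}  ⟹  sig = [2:2]

Signatures (|P|; sorted positive RHS coefficients), sorted:
    [2:]
    [2:1]
    [2:1]
    [2:1]
    [2:2]


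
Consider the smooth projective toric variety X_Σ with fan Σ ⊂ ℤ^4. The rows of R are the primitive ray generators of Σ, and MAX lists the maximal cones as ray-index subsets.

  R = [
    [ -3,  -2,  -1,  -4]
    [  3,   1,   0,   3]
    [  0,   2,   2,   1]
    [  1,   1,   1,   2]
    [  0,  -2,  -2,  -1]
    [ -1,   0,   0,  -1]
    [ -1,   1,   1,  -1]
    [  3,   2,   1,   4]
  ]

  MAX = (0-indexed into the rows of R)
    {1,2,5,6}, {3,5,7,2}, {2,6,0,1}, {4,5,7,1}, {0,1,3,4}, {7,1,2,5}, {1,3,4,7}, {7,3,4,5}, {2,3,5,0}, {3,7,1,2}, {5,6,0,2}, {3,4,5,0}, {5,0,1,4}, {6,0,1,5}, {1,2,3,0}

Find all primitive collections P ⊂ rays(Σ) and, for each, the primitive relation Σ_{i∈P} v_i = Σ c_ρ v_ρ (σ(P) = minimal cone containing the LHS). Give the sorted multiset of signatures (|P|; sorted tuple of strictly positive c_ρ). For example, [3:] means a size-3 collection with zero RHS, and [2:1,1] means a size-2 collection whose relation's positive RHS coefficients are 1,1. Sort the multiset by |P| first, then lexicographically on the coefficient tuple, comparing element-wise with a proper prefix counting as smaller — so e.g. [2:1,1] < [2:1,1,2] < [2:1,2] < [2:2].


|primitive collections| = 7. Relations:

  • {0,7}:  v_{0} + v_{7} = 0  ⇒ sig = [2:]
  • {2,4}:  v_{2} + v_{4} = 0  ⇒ sig = [2:]
  • {3,6}:  v_{3} + v_{6} = v_{2}  ⇒ sig = [2:1]
  • {4,6}:  v_{4} + v_{6} = v_{0} + v_{1} + v_{5}  ⇒ sig = [2:1,1,1]
  • {6,7}:  v_{6} + v_{7} = v_{1} + v_{2} + v_{5}  ⇒ sig = [2:1,1,1]
  • {1,3,5}:  v_{1} + v_{3} + v_{5} = v_{7}  ⇒ sig = [3:1]
  • {0,1,2,5}:  v_{0} + v_{1} + v_{2} + v_{5} = v_{6}  ⇒ sig = [4:1]

Sorted signature multiset PRS(X):
    [2:]
    [2:]
    [2:1]
    [2:1,1,1]
    [2:1,1,1]
    [3:1]
    [4:1]


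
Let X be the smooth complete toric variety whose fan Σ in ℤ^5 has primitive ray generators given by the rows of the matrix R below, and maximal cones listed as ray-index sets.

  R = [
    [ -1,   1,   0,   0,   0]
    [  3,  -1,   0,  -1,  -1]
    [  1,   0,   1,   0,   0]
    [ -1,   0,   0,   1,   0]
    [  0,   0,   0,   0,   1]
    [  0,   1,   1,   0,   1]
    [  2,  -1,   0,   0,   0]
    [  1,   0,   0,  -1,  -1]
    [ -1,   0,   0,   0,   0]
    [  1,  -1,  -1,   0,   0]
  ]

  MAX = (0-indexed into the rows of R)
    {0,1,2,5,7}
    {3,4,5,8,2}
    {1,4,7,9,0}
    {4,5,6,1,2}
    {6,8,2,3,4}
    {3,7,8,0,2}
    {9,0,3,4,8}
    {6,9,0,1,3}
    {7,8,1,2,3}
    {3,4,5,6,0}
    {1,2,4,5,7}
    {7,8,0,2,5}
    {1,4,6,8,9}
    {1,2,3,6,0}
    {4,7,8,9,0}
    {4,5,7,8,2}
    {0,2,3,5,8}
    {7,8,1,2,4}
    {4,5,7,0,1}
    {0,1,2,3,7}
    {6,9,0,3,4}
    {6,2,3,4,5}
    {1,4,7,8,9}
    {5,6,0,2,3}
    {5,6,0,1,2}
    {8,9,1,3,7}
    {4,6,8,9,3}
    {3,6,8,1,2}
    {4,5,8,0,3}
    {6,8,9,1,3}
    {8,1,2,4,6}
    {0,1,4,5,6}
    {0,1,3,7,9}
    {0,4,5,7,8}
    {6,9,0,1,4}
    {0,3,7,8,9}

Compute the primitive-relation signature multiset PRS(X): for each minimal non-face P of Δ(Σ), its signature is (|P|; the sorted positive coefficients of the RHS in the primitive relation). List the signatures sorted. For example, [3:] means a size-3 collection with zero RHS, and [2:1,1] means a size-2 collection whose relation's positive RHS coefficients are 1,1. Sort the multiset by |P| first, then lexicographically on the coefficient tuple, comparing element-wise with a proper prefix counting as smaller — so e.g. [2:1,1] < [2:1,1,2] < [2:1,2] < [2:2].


12 minimal non-faces of Δ(Σ) (on 10 rays):

  • {2,9}:  v_{2} + v_{9} = v_{6} — sig = [2:1]
  • {6,7}:  v_{6} + v_{7} = v_{1} — sig = [2:1]
  • {5,9}:  v_{5} + v_{9} = v_{0} + v_{4} + v_{6} — sig = [2:1,1,1]
  • {0,6,8}:  v_{0} + v_{6} + v_{8} = 0 — sig = [3:]
  • {3,4,7}:  v_{3} + v_{4} + v_{7} = 0 — sig = [3:]
  • {0,1,8}:  v_{0} + v_{1} + v_{8} = v_{7} — sig = [3:1]
  • {0,2,4}:  v_{0} + v_{2} + v_{4} = v_{5} — sig = [3:1]
  • {1,3,4}:  v_{1} + v_{3} + v_{4} = v_{6} — sig = [3:1]
  • {3,5,7}:  v_{3} + v_{5} + v_{7} = v_{0} + v_{2} — sig = [3:1,1]
  • {5,6,8}:  v_{5} + v_{6} + v_{8} = v_{2} + v_{4} — sig = [3:1,1]
  • {1,3,5}:  v_{1} + v_{3} + v_{5} = v_{0} + v_{2} + v_{6} — sig = [3:1,1,1]
  • {1,5,8}:  v_{1} + v_{5} + v_{8} = v_{2} + v_{4} + v_{7} — sig = [3:1,1,1]

Hence PRS(X_Σ) =
{ [2:1] ×2,  [2:1,1,1],  [3:] ×2,  [3:1] ×3,  [3:1,1] ×2,  [3:1,1,1] ×2 }


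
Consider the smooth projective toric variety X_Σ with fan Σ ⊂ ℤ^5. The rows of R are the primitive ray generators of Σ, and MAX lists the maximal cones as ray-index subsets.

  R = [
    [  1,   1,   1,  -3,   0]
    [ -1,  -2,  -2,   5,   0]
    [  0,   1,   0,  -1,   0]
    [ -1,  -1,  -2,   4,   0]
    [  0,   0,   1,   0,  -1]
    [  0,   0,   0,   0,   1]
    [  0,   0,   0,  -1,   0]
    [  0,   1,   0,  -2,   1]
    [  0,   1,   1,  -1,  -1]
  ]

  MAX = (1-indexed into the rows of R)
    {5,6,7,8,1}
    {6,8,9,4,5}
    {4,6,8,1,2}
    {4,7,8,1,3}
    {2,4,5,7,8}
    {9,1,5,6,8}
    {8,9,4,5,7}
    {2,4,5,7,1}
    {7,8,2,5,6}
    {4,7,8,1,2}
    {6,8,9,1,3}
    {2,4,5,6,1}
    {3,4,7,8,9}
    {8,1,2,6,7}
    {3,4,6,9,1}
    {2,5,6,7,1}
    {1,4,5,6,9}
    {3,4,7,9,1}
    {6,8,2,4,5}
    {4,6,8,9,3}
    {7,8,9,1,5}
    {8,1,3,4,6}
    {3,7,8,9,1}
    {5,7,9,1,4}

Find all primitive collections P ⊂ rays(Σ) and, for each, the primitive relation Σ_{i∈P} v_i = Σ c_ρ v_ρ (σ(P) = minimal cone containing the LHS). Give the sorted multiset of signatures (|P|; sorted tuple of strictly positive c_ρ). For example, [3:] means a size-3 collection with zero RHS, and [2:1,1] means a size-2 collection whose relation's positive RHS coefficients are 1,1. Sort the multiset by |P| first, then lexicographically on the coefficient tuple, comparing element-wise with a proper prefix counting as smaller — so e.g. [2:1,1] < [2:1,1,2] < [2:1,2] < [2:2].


Δ(Σ) — 9 vertices, 9 min non-faces:

  • {2,3}:  v_{2} + v_{3} = v_{4} — sig = [2:1]
  • {3,5}:  v_{3} + v_{5} = v_{9} — sig = [2:1]
  • {2,9}:  v_{2} + v_{9} = v_{4} + v_{5} — sig = [2:1,1]
  • {3,6,7}:  v_{3} + v_{6} + v_{7} = v_{8} — sig = [3:1]
  • {4,6,7}:  v_{4} + v_{6} + v_{7} = v_{2} + v_{8} — sig = [3:1,1]
  • {6,7,9}:  v_{6} + v_{7} + v_{9} = v_{5} + v_{8} — sig = [3:1,1]
  • {1,2,5,8}:  v_{1} + v_{2} + v_{5} + v_{8} = 0 — sig = [4:]
  • {1,4,5,8}:  v_{1} + v_{4} + v_{5} + v_{8} = v_{3} — sig = [4:1]
  • {1,4,8,9}:  v_{1} + v_{4} + v_{8} + v_{9} = 2·v_{3} — sig = [4:2]

Signatures (|P|; sorted positive RHS coefficients), sorted:
{ [2:1] ×2,  [2:1,1],  [3:1],  [3:1,1] ×2,  [4:],  [4:1],  [4:2] }


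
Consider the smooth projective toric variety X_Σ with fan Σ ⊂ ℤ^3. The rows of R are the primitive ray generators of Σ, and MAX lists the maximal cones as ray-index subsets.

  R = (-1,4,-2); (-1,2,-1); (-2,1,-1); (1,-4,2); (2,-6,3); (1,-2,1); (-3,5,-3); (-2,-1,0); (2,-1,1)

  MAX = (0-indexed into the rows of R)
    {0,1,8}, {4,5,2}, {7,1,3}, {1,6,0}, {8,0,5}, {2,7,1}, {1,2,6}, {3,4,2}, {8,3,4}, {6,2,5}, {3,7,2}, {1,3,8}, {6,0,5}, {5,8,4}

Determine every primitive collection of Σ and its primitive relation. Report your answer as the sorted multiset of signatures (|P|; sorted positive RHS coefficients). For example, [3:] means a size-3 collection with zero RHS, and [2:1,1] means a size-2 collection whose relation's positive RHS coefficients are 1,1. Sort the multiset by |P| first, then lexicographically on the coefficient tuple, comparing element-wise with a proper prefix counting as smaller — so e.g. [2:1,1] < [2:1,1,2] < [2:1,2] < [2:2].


16 collections generate NE(X_Σ); each relation:

  • {0,3}:  v_{0} + v_{3} = 0  ⇒ sig = [2:]
  • {1,5}:  v_{1} + v_{5} = 0  ⇒ sig = [2:]
  • {2,8}:  v_{2} + v_{8} = 0  ⇒ sig = [2:]
  • {0,2}:  v_{0} + v_{2} = v_{6}  ⇒ sig = [2:1]
  • {0,4}:  v_{0} + v_{4} = v_{5}  ⇒ sig = [2:1]
  • {1,4}:  v_{1} + v_{4} = v_{3}  ⇒ sig = [2:1]
  • {3,5}:  v_{3} + v_{5} = v_{4}  ⇒ sig = [2:1]
  • {3,6}:  v_{3} + v_{6} = v_{2}  ⇒ sig = [2:1]
  • {6,8}:  v_{6} + v_{8} = v_{0}  ⇒ sig = [2:1]
  • {0,7}:  v_{0} + v_{7} = v_{1} + v_{2}  ⇒ sig = [2:1,1]
  • {4,6}:  v_{4} + v_{6} = v_{2} + v_{5}  ⇒ sig = [2:1,1]
  • {5,7}:  v_{5} + v_{7} = v_{2} + v_{3}  ⇒ sig = [2:1,1]
  • {7,8}:  v_{7} + v_{8} = v_{1} + v_{3}  ⇒ sig = [2:1,1]
  • {4,7}:  v_{4} + v_{7} = v_{2} + 2·v_{3}  ⇒ sig = [2:1,2]
  • {6,7}:  v_{6} + v_{7} = v_{1} + 2·v_{2}  ⇒ sig = [2:1,2]
  • {1,2,3}:  v_{1} + v_{2} + v_{3} = v_{7}  ⇒ sig = [3:1]

Hence PRS(X_Σ) =
{ [2:] ×3,  [2:1] ×6,  [2:1,1] ×4,  [2:1,2] ×2,  [3:1] }


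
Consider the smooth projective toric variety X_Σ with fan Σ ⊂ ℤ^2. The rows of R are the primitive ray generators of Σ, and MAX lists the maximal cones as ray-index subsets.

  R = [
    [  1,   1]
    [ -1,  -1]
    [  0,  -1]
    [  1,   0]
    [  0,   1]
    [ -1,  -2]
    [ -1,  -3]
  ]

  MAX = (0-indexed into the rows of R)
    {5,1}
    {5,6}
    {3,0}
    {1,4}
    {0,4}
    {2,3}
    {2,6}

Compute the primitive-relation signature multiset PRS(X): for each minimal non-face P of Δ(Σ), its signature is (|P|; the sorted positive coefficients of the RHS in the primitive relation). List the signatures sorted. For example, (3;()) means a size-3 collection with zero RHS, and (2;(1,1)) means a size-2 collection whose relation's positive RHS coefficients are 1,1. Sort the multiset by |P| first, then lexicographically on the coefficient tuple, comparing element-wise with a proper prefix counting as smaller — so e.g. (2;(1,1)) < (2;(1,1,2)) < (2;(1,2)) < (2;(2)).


Primitive collections (14):

  • {0,1}:  v_{0} + v_{1} = 0  so sig = (2;())
  • {2,4}:  v_{2} + v_{4} = 0  so sig = (2;())
  • {0,2}:  v_{0} + v_{2} = v_{3}  so sig = (2;(1))
  • {0,5}:  v_{0} + v_{5} = v_{2}  so sig = (2;(1))
  • {1,2}:  v_{1} + v_{2} = v_{5}  so sig = (2;(1))
  • {1,3}:  v_{1} + v_{3} = v_{2}  so sig = (2;(1))
  • {2,5}:  v_{2} + v_{5} = v_{6}  so sig = (2;(1))
  • {3,4}:  v_{3} + v_{4} = v_{0}  so sig = (2;(1))
  • {4,5}:  v_{4} + v_{5} = v_{1}  so sig = (2;(1))
  • {4,6}:  v_{4} + v_{6} = v_{5}  so sig = (2;(1))
  • {0,6}:  v_{0} + v_{6} = 2·v_{2}  so sig = (2;(2))
  • {1,6}:  v_{1} + v_{6} = 2·v_{5}  so sig = (2;(2))
  • {3,5}:  v_{3} + v_{5} = 2·v_{2}  so sig = (2;(2))
  • {3,6}:  v_{3} + v_{6} = 3·v_{2}  so sig = (2;(3))

Hence PRS(X_Σ) =
    (2;())
    (2;())
    (2;(1))
    (2;(1))
    (2;(1))
    (2;(1))
    (2;(1))
    (2;(1))
    (2;(1))
    (2;(1))
    (2;(2))
    (2;(2))
    (2;(2))
    (2;(3))


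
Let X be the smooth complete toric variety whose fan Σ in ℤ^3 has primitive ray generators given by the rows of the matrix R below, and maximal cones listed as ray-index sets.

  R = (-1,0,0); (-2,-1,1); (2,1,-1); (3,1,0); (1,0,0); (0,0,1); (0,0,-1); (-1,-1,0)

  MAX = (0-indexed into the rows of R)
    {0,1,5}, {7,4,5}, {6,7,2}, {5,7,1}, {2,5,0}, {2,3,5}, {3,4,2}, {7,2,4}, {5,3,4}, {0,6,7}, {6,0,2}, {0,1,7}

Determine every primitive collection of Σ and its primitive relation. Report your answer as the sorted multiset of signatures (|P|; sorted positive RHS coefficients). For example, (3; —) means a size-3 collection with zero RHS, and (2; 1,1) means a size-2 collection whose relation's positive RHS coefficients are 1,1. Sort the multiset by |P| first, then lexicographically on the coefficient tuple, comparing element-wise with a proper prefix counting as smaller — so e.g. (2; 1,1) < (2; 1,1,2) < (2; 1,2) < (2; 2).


Σ has 14 primitive collections:

  P={0,4}:  v_{0} + v_{4} = 0 ; sig = (2; —)
  P={1,2}:  v_{1} + v_{2} = 0 ; sig = (2; —)
  P={5,6}:  v_{5} + v_{6} = 0 ; sig = (2; —)
  P={0,3}:  v_{0} + v_{3} = v_{2} + v_{5} ; sig = (2; 1,1)
  P={1,3}:  v_{1} + v_{3} = v_{4} + v_{5} ; sig = (2; 1,1)
  P={1,4}:  v_{1} + v_{4} = v_{5} + v_{7} ; sig = (2; 1,1)
  P={1,6}:  v_{1} + v_{6} = v_{0} + v_{7} ; sig = (2; 1,1)
  P={3,6}:  v_{3} + v_{6} = v_{2} + v_{4} ; sig = (2; 1,1)
  P={4,6}:  v_{4} + v_{6} = v_{2} + v_{7} ; sig = (2; 1,1)
  P={3,7}:  v_{3} + v_{7} = 2·v_{4} ; sig = (2; 2)
  P={0,2,7}:  v_{0} + v_{2} + v_{7} = v_{6} ; sig = (3; 1)
  P={0,5,7}:  v_{0} + v_{5} + v_{7} = v_{1} ; sig = (3; 1)
  P={2,4,5}:  v_{2} + v_{4} + v_{5} = v_{3} ; sig = (3; 1)
  P={2,5,7}:  v_{2} + v_{5} + v_{7} = v_{4} ; sig = (3; 1)

Sorted signature multiset PRS(X):
{ (2; —) ×3,  (2; 1,1) ×6,  (2; 2),  (3; 1) ×4 }


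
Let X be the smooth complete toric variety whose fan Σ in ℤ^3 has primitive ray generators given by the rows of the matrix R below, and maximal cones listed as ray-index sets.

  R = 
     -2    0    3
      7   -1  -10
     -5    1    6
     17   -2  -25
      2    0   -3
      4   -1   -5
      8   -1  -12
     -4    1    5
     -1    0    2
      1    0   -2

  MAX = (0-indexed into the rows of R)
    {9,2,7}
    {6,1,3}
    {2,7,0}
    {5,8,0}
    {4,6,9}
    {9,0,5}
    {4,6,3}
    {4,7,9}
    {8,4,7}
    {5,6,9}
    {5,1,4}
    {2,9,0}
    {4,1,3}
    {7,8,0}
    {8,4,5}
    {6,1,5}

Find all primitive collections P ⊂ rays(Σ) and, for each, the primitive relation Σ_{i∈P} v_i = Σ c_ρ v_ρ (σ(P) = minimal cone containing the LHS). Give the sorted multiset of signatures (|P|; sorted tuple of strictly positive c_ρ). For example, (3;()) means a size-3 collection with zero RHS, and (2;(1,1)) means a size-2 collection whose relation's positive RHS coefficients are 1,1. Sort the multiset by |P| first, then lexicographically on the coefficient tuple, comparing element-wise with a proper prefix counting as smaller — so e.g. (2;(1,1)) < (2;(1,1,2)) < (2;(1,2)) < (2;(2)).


The 25 primitive collections of Σ (r=10, n=3):

  • {0,4}:  v_{0} + v_{4} = 0  ⇒ sig = (2;())
  • {5,7}:  v_{5} + v_{7} = 0  ⇒ sig = (2;())
  • {8,9}:  v_{8} + v_{9} = 0  ⇒ sig = (2;())
  • {1,9}:  v_{1} + v_{9} = v_{6}  ⇒ sig = (2;(1))
  • {6,8}:  v_{6} + v_{8} = v_{1}  ⇒ sig = (2;(1))
  • {0,1}:  v_{0} + v_{1} = v_{5} + v_{9}  ⇒ sig = (2;(1,1))
  • {0,3}:  v_{0} + v_{3} = v_{1} + v_{6}  ⇒ sig = (2;(1,1))
  • {1,7}:  v_{1} + v_{7} = v_{4} + v_{9}  ⇒ sig = (2;(1,1))
  • {1,8}:  v_{1} + v_{8} = v_{4} + v_{5}  ⇒ sig = (2;(1,1))
  • {2,4}:  v_{2} + v_{4} = v_{7} + v_{9}  ⇒ sig = (2;(1,1))
  • {2,5}:  v_{2} + v_{5} = v_{0} + v_{9}  ⇒ sig = (2;(1,1))
  • {2,8}:  v_{2} + v_{8} = v_{0} + v_{7}  ⇒ sig = (2;(1,1))
  • {2,3}:  v_{2} + v_{3} = v_{4} + v_{6} + 2·v_{9}  ⇒ sig = (2;(1,1,2))
  • {3,7}:  v_{3} + v_{7} = 2·v_{4} + v_{6} + v_{9}  ⇒ sig = (2;(1,1,2))
  • {0,6}:  v_{0} + v_{6} = v_{5} + 2·v_{9}  ⇒ sig = (2;(1,2))
  • {3,8}:  v_{3} + v_{8} = 2·v_{1} + v_{4}  ⇒ sig = (2;(1,2))
  • {3,9}:  v_{3} + v_{9} = v_{4} + 2·v_{6}  ⇒ sig = (2;(1,2))
  • {6,7}:  v_{6} + v_{7} = v_{4} + 2·v_{9}  ⇒ sig = (2;(1,2))
  • {1,2}:  v_{1} + v_{2} = 2·v_{9}  ⇒ sig = (2;(2))
  • {2,6}:  v_{2} + v_{6} = 3·v_{9}  ⇒ sig = (2;(3))
  • {3,5}:  v_{3} + v_{5} = 3·v_{1}  ⇒ sig = (2;(3))
  • {0,7,9}:  v_{0} + v_{7} + v_{9} = v_{2}  ⇒ sig = (3;(1))
  • {1,4,6}:  v_{1} + v_{4} + v_{6} = v_{3}  ⇒ sig = (3;(1))
  • {4,5,9}:  v_{4} + v_{5} + v_{9} = v_{1}  ⇒ sig = (3;(1))
  • {4,5,6}:  v_{4} + v_{5} + v_{6} = 2·v_{1}  ⇒ sig = (3;(2))

so the primitive-relation signature multiset is
    (2;())
    (2;())
    (2;())
    (2;(1))
    (2;(1))
    (2;(1,1))
    (2;(1,1))
    (2;(1,1))
    (2;(1,1))
    (2;(1,1))
    (2;(1,1))
    (2;(1,1))
    (2;(1,1,2))
    (2;(1,1,2))
    (2;(1,2))
    (2;(1,2))
    (2;(1,2))
    (2;(1,2))
    (2;(2))
    (2;(3))
    (2;(3))
    (3;(1))
    (3;(1))
    (3;(1))
    (3;(2))


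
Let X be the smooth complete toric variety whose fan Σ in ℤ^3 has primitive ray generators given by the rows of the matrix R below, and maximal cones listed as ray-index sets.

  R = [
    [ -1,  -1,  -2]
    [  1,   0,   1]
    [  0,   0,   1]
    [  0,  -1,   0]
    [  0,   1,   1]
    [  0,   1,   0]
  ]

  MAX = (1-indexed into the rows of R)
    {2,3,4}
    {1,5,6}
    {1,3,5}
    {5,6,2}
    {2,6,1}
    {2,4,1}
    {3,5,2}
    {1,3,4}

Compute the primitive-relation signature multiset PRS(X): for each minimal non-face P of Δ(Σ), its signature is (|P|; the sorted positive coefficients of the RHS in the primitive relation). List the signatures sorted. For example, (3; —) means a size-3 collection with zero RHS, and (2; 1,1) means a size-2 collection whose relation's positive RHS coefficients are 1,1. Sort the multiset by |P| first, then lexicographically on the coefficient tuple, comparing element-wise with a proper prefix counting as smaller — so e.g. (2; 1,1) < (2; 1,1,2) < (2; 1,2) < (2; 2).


Minimal non-faces — 5 found among 6 rays, 8 max cones:

  {4,6}:  v_{4} + v_{6} = 0  →  sig = (2; —)
  {3,6}:  v_{3} + v_{6} = v_{5}  →  sig = (2; 1)
  {4,5}:  v_{4} + v_{5} = v_{3}  →  sig = (2; 1)
  {1,2,5}:  v_{1} + v_{2} + v_{5} = 0  →  sig = (3; —)
  {1,2,3}:  v_{1} + v_{2} + v_{3} = v_{4}  →  sig = (3; 1)

Sorted signature multiset PRS(X):
[(2; —), (2; 1), (2; 1), (3; —), (3; 1)]


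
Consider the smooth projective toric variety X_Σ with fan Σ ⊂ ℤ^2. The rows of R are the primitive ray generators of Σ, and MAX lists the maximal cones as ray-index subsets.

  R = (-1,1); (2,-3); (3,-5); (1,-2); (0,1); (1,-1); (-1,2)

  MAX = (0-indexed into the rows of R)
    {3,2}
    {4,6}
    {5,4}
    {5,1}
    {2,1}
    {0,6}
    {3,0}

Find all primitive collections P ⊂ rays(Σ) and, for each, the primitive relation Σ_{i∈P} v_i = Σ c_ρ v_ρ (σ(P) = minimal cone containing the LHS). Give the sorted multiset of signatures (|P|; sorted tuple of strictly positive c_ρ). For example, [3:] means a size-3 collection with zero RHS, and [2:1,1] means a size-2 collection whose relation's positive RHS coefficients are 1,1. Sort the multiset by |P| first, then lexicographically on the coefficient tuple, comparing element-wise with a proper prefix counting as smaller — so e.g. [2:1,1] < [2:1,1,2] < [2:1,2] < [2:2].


Σ has 14 primitive collections:

  • {0,5}:  v_{0} + v_{5} = 0 ; sig = [2:]
  • {3,6}:  v_{3} + v_{6} = 0 ; sig = [2:]
  • {0,1}:  v_{0} + v_{1} = v_{3} ; sig = [2:1]
  • {0,4}:  v_{0} + v_{4} = v_{6} ; sig = [2:1]
  • {1,3}:  v_{1} + v_{3} = v_{2} ; sig = [2:1]
  • {1,6}:  v_{1} + v_{6} = v_{5} ; sig = [2:1]
  • {2,6}:  v_{2} + v_{6} = v_{1} ; sig = [2:1]
  • {3,4}:  v_{3} + v_{4} = v_{5} ; sig = [2:1]
  • {3,5}:  v_{3} + v_{5} = v_{1} ; sig = [2:1]
  • {5,6}:  v_{5} + v_{6} = v_{4} ; sig = [2:1]
  • {2,4}:  v_{2} + v_{4} = v_{1} + v_{5} ; sig = [2:1,1]
  • {0,2}:  v_{0} + v_{2} = 2·v_{3} ; sig = [2:2]
  • {1,4}:  v_{1} + v_{4} = 2·v_{5} ; sig = [2:2]
  • {2,5}:  v_{2} + v_{5} = 2·v_{1} ; sig = [2:2]

Signatures (|P|; sorted positive RHS coefficients), sorted:
    [2:]
    [2:]
    [2:1]
    [2:1]
    [2:1]
    [2:1]
    [2:1]
    [2:1]
    [2:1]
    [2:1]
    [2:1,1]
    [2:2]
    [2:2]
    [2:2]


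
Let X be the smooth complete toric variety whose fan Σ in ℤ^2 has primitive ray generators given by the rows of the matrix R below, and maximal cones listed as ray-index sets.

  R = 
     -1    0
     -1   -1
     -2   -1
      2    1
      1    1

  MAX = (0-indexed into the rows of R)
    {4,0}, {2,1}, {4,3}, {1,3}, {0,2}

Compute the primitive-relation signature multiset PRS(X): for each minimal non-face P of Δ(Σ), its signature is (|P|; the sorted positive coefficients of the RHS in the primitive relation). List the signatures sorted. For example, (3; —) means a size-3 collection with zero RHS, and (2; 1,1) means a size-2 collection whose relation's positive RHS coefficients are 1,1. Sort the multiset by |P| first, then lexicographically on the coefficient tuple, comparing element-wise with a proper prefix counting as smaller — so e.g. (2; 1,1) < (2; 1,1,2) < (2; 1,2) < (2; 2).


The 5 primitive collections of Σ (r=5, n=2):

  • {1,4}:  v_{1} + v_{4} = 0  ⟹  sig = (2; —)
  • {2,3}:  v_{2} + v_{3} = 0  ⟹  sig = (2; —)
  • {0,1}:  v_{0} + v_{1} = v_{2}  ⟹  sig = (2; 1)
  • {0,3}:  v_{0} + v_{3} = v_{4}  ⟹  sig = (2; 1)
  • {2,4}:  v_{2} + v_{4} = v_{0}  ⟹  sig = (2; 1)

Hence PRS(X_Σ) =
    (2; —)
    (2; —)
    (2; 1)
    (2; 1)
    (2; 1)


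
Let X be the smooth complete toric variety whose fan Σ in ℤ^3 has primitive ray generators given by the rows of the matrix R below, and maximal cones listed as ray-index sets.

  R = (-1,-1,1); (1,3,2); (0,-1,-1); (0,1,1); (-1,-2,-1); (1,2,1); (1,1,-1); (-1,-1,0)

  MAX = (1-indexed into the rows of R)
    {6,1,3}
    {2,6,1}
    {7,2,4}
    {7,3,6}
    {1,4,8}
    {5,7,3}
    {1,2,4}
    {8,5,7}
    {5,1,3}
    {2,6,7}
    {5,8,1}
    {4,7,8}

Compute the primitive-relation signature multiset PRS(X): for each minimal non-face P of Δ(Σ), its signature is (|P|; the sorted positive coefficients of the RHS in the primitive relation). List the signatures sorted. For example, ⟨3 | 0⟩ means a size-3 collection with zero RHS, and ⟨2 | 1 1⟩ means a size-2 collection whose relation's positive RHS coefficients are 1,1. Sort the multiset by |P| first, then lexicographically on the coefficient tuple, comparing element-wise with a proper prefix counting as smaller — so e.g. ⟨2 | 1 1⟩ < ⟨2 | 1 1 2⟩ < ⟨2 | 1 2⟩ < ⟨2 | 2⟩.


Δ(Σ) — 8 vertices, 10 min non-faces:

  P={1,7}:  v_{1} + v_{7} = 0 ; sig = ⟨2 | 0⟩
  P={3,4}:  v_{3} + v_{4} = 0 ; sig = ⟨2 | 0⟩
  P={5,6}:  v_{5} + v_{6} = 0 ; sig = ⟨2 | 0⟩
  P={2,3}:  v_{2} + v_{3} = v_{6} ; sig = ⟨2 | 1⟩
  P={2,5}:  v_{2} + v_{5} = v_{4} ; sig = ⟨2 | 1⟩
  P={3,8}:  v_{3} + v_{8} = v_{5} ; sig = ⟨2 | 1⟩
  P={4,5}:  v_{4} + v_{5} = v_{8} ; sig = ⟨2 | 1⟩
  P={4,6}:  v_{4} + v_{6} = v_{2} ; sig = ⟨2 | 1⟩
  P={6,8}:  v_{6} + v_{8} = v_{4} ; sig = ⟨2 | 1⟩
  P={2,8}:  v_{2} + v_{8} = 2·v_{4} ; sig = ⟨2 | 2⟩

Hence PRS(X_Σ) =
[⟨2 | 0⟩, ⟨2 | 0⟩, ⟨2 | 0⟩, ⟨2 | 1⟩, ⟨2 | 1⟩, ⟨2 | 1⟩, ⟨2 | 1⟩, ⟨2 | 1⟩, ⟨2 | 1⟩, ⟨2 | 2⟩]


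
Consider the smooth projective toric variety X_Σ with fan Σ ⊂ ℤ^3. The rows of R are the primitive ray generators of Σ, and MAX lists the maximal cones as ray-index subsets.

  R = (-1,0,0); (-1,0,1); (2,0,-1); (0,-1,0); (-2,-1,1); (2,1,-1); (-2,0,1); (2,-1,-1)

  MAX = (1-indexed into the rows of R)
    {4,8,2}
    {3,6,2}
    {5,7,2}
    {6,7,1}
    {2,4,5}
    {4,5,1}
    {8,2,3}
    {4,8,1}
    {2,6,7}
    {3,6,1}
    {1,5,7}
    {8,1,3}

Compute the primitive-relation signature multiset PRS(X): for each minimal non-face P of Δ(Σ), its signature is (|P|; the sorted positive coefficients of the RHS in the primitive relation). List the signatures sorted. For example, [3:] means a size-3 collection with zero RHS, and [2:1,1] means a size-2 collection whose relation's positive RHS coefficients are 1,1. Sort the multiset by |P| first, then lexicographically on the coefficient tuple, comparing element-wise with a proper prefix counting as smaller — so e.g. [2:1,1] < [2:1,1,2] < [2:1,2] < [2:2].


Primitive collections (10):

  {3,7}:  v_{3} + v_{7} = 0  ⟹  sig = [2:]
  {5,6}:  v_{5} + v_{6} = 0  ⟹  sig = [2:]
  {1,2}:  v_{1} + v_{2} = v_{7}  ⟹  sig = [2:1]
  {3,4}:  v_{3} + v_{4} = v_{8}  ⟹  sig = [2:1]
  {3,5}:  v_{3} + v_{5} = v_{4}  ⟹  sig = [2:1]
  {4,6}:  v_{4} + v_{6} = v_{3}  ⟹  sig = [2:1]
  {4,7}:  v_{4} + v_{7} = v_{5}  ⟹  sig = [2:1]
  {7,8}:  v_{7} + v_{8} = v_{4}  ⟹  sig = [2:1]
  {5,8}:  v_{5} + v_{8} = 2·v_{4}  ⟹  sig = [2:2]
  {6,8}:  v_{6} + v_{8} = 2·v_{3}  ⟹  sig = [2:2]

Hence PRS(X_Σ) =
    [2:]
    [2:]
    [2:1]
    [2:1]
    [2:1]
    [2:1]
    [2:1]
    [2:1]
    [2:2]
    [2:2]


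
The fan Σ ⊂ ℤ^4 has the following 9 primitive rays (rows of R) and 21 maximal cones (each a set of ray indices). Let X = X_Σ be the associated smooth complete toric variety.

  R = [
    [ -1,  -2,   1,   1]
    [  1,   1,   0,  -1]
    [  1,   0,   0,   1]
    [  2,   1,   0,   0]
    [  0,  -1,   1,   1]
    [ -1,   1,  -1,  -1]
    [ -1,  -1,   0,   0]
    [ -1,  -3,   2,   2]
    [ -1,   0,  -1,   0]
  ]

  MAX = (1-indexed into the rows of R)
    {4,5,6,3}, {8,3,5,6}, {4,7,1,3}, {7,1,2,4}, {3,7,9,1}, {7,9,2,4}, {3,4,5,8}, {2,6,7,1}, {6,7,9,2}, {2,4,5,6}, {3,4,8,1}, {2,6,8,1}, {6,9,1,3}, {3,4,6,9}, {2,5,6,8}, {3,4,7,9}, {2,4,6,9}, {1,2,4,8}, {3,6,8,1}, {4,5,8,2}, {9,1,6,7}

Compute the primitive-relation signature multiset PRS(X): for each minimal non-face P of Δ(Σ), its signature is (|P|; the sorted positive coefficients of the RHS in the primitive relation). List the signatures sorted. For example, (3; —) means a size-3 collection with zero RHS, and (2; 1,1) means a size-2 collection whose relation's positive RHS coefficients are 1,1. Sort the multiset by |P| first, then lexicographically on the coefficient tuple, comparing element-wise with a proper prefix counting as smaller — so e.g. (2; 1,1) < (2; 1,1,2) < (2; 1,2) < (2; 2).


Minimal non-faces — 12 found among 9 rays, 21 max cones:

  P={1,5}:  v_{1} + v_{5} = v_{8}  ⇒ sig = (2; 1)
  P={2,3}:  v_{2} + v_{3} = v_{4}  ⇒ sig = (2; 1)
  P={5,7}:  v_{5} + v_{7} = v_{1}  ⇒ sig = (2; 1)
  P={5,9}:  v_{5} + v_{9} = v_{1} + v_{3} + v_{6}  ⇒ sig = (2; 1,1,1)
  P={8,9}:  v_{8} + v_{9} = 2·v_{1} + v_{3} + v_{6}  ⇒ sig = (2; 1,1,2)
  P={7,8}:  v_{7} + v_{8} = 2·v_{1}  ⇒ sig = (2; 2)
  P={1,4,6}:  v_{1} + v_{4} + v_{6} = 0  ⇒ sig = (3; —)
  P={1,2,9}:  v_{1} + v_{2} + v_{9} = v_{7}  ⇒ sig = (3; 1)
  P={3,6,7}:  v_{3} + v_{6} + v_{7} = v_{9}  ⇒ sig = (3; 1)
  P={4,6,8}:  v_{4} + v_{6} + v_{8} = v_{5}  ⇒ sig = (3; 1)
  P={1,4,9}:  v_{1} + v_{4} + v_{9} = v_{3} + v_{7}  ⇒ sig = (3; 1,1)
  P={4,6,7}:  v_{4} + v_{6} + v_{7} = v_{2} + v_{9}  ⇒ sig = (3; 1,1)

Sorted signature multiset PRS(X):
{ (2; 1) ×3,  (2; 1,1,1),  (2; 1,1,2),  (2; 2),  (3; —),  (3; 1) ×3,  (3; 1,1) ×2 }


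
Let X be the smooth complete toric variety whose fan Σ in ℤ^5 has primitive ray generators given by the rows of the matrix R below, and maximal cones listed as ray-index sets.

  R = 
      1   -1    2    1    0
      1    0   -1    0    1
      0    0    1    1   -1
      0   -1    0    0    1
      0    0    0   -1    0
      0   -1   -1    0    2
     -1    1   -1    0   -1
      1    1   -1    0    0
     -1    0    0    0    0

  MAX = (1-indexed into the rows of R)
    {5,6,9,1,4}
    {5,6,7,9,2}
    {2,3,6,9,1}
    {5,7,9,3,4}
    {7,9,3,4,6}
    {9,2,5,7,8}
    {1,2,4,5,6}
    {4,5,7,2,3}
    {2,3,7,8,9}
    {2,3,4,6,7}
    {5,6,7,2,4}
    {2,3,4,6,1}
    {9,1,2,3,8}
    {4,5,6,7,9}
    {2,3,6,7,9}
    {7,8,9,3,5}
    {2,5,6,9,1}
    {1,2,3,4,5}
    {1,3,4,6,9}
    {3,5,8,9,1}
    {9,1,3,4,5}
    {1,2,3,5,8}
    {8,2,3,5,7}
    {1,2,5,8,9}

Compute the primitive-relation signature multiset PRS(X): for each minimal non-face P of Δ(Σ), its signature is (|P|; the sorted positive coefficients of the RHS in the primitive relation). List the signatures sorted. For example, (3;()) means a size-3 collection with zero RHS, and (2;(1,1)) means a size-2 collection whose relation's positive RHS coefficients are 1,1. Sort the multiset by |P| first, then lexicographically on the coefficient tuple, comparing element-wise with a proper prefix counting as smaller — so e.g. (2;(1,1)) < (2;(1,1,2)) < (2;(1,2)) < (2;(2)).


Primitive collections (6):

  {1,7}:  v_{1} + v_{7} = v_{3} ; sig = (2;(1))
  {4,8}:  v_{4} + v_{8} = v_{2} ; sig = (2;(1))
  {6,8}:  v_{6} + v_{8} = 2·v_{2} + v_{9} ; sig = (2;(1,2))
  {2,4,9}:  v_{2} + v_{4} + v_{9} = v_{6} ; sig = (3;(1))
  {3,5,6}:  v_{3} + v_{5} + v_{6} = v_{4} ; sig = (3;(1))
  {2,3,5,9}:  v_{2} + v_{3} + v_{5} + v_{9} = 0 ; sig = (4;())

Hence PRS(X_Σ) =
    (2;(1))
    (2;(1))
    (2;(1,2))
    (3;(1))
    (3;(1))
    (4;())


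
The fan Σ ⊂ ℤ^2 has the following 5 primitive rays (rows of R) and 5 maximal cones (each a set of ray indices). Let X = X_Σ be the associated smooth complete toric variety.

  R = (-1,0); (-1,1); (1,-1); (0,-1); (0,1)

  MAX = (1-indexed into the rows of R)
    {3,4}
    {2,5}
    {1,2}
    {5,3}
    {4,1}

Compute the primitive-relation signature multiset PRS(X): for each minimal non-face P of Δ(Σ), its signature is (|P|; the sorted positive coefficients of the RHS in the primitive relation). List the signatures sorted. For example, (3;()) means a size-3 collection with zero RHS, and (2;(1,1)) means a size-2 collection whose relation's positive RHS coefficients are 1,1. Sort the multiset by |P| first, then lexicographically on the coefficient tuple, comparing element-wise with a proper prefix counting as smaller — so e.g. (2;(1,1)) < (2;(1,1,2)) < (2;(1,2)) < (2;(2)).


Primitive collections (5):

  P = {2,3}:  v_{2} + v_{3} = 0  ⟹  sig = (2;())
  P = {4,5}:  v_{4} + v_{5} = 0  ⟹  sig = (2;())
  P = {1,3}:  v_{1} + v_{3} = v_{4}  ⟹  sig = (2;(1))
  P = {1,5}:  v_{1} + v_{5} = v_{2}  ⟹  sig = (2;(1))
  P = {2,4}:  v_{2} + v_{4} = v_{1}  ⟹  sig = (2;(1))

so the primitive-relation signature multiset is
    |P|=2: 5 collections, coeffs (), (), (1), (1), (1)


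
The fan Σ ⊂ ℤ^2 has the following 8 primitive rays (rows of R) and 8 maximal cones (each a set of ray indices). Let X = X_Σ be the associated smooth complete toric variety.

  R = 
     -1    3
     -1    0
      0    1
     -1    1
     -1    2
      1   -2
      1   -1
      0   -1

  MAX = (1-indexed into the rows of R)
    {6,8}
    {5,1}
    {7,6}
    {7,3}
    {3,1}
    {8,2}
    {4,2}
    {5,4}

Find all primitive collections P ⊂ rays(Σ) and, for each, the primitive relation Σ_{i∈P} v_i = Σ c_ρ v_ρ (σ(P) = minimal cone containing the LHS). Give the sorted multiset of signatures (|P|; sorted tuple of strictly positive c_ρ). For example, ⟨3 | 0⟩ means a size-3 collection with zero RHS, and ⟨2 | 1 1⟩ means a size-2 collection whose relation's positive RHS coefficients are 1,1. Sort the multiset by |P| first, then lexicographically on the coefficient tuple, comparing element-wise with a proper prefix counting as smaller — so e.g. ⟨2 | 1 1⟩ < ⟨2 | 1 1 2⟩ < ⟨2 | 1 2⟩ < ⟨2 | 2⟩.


Δ(Σ) — 8 vertices, 20 min non-faces:

  P = {3,8}:  v_{3} + v_{8} = 0  so sig = ⟨2 | 0⟩
  P = {4,7}:  v_{4} + v_{7} = 0  so sig = ⟨2 | 0⟩
  P = {5,6}:  v_{5} + v_{6} = 0  so sig = ⟨2 | 0⟩
  P = {1,6}:  v_{1} + v_{6} = v_{3}  so sig = ⟨2 | 1⟩
  P = {1,8}:  v_{1} + v_{8} = v_{5}  so sig = ⟨2 | 1⟩
  P = {2,3}:  v_{2} + v_{3} = v_{4}  so sig = ⟨2 | 1⟩
  P = {2,7}:  v_{2} + v_{7} = v_{8}  so sig = ⟨2 | 1⟩
  P = {3,4}:  v_{3} + v_{4} = v_{5}  so sig = ⟨2 | 1⟩
  P = {3,5}:  v_{3} + v_{5} = v_{1}  so sig = ⟨2 | 1⟩
  P = {3,6}:  v_{3} + v_{6} = v_{7}  so sig = ⟨2 | 1⟩
  P = {4,6}:  v_{4} + v_{6} = v_{8}  so sig = ⟨2 | 1⟩
  P = {4,8}:  v_{4} + v_{8} = v_{2}  so sig = ⟨2 | 1⟩
  P = {5,7}:  v_{5} + v_{7} = v_{3}  so sig = ⟨2 | 1⟩
  P = {5,8}:  v_{5} + v_{8} = v_{4}  so sig = ⟨2 | 1⟩
  P = {7,8}:  v_{7} + v_{8} = v_{6}  so sig = ⟨2 | 1⟩
  P = {1,2}:  v_{1} + v_{2} = v_{4} + v_{5}  so sig = ⟨2 | 1 1⟩
  P = {1,4}:  v_{1} + v_{4} = 2·v_{5}  so sig = ⟨2 | 2⟩
  P = {1,7}:  v_{1} + v_{7} = 2·v_{3}  so sig = ⟨2 | 2⟩
  P = {2,5}:  v_{2} + v_{5} = 2·v_{4}  so sig = ⟨2 | 2⟩
  P = {2,6}:  v_{2} + v_{6} = 2·v_{8}  so sig = ⟨2 | 2⟩

Hence PRS(X_Σ) =
[⟨2 | 0⟩, ⟨2 | 0⟩, ⟨2 | 0⟩, ⟨2 | 1⟩, ⟨2 | 1⟩, ⟨2 | 1⟩, ⟨2 | 1⟩, ⟨2 | 1⟩, ⟨2 | 1⟩, ⟨2 | 1⟩, ⟨2 | 1⟩, ⟨2 | 1⟩, ⟨2 | 1⟩, ⟨2 | 1⟩, ⟨2 | 1⟩, ⟨2 | 1 1⟩, ⟨2 | 2⟩, ⟨2 | 2⟩, ⟨2 | 2⟩, ⟨2 | 2⟩]


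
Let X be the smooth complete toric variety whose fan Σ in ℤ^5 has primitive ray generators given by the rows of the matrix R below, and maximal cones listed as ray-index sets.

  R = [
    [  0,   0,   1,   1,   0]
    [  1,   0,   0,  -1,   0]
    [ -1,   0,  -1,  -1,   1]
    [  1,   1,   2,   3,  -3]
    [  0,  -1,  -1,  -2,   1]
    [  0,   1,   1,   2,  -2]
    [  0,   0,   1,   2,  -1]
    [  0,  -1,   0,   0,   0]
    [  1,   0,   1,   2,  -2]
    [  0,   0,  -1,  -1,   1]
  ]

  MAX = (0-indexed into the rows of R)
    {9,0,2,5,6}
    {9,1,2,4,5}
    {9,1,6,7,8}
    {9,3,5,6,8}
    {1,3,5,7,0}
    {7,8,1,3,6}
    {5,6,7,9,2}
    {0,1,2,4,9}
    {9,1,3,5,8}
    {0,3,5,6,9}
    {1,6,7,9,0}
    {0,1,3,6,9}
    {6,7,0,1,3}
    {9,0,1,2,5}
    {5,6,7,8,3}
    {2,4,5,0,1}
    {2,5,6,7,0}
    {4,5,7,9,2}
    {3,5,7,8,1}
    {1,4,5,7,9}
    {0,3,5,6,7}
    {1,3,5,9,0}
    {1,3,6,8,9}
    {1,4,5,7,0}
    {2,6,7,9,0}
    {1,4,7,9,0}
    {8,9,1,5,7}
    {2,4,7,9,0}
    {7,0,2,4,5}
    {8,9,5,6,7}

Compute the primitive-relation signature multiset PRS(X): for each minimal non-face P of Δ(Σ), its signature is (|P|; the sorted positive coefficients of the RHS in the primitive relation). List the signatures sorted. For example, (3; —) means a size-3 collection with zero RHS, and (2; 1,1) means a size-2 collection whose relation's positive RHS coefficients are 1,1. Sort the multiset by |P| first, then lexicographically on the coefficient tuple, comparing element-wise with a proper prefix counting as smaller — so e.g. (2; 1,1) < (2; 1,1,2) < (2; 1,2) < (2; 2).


12 minimal non-faces of Δ(Σ) (on 10 rays):

  {2,3}:  v_{2} + v_{3} = v_{5} — sig = (2; 1)
  {4,6}:  v_{4} + v_{6} = v_{7} — sig = (2; 1)
  {2,8}:  v_{2} + v_{8} = v_{5} + v_{7} + v_{9} — sig = (2; 1,1,1)
  {3,4}:  v_{3} + v_{4} = v_{1} + v_{5} + v_{7} — sig = (2; 1,1,1)
  {4,8}:  v_{4} + v_{8} = v_{1} + v_{5} + 2·v_{7} + v_{9} — sig = (2; 1,1,1,2)
  {0,8}:  v_{0} + v_{8} = v_{1} + 2·v_{6} — sig = (2; 1,2)
  {1,2,6}:  v_{1} + v_{2} + v_{6} = 0 — sig = (3; —)
  {1,2,7}:  v_{1} + v_{2} + v_{7} = v_{4} — sig = (3; 1)
  {1,5,6}:  v_{1} + v_{5} + v_{6} = v_{3} — sig = (3; 1)
  {3,7,9}:  v_{3} + v_{7} + v_{9} = v_{8} — sig = (3; 1)
  {0,4,5,9}:  v_{0} + v_{4} + v_{5} + v_{9} = 0 — sig = (4; —)
  {0,5,7,9}:  v_{0} + v_{5} + v_{7} + v_{9} = v_{6} — sig = (4; 1)

so the primitive-relation signature multiset is
    (2; 1)
    (2; 1)
    (2; 1,1,1)
    (2; 1,1,1)
    (2; 1,1,1,2)
    (2; 1,2)
    (3; —)
    (3; 1)
    (3; 1)
    (3; 1)
    (4; —)
    (4; 1)


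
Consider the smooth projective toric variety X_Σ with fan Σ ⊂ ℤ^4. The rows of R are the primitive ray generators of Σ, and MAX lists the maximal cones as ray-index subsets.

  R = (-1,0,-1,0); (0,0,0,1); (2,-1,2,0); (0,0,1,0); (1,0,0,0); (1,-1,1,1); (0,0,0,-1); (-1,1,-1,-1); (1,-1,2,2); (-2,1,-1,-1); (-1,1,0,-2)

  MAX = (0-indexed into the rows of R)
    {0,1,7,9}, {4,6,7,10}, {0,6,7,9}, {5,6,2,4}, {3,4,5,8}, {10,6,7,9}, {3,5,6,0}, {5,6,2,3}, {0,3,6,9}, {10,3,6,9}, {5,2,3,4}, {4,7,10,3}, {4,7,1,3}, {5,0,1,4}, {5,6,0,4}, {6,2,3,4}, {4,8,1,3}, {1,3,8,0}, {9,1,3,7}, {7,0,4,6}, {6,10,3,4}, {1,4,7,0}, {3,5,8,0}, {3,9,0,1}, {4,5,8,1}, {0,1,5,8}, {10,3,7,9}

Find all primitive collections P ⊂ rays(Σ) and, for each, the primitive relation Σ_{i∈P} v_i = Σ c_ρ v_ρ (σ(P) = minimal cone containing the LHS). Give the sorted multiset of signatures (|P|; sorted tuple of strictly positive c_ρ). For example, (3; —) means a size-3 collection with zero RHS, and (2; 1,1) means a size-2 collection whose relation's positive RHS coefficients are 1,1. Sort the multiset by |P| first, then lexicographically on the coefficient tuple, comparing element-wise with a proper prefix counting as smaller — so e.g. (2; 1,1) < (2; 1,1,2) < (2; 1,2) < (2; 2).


23 minimal non-faces of Δ(Σ) (on 11 rays):

  {1,6}:  v_{1} + v_{6} = 0  ⇒ sig = (2; —)
  {5,7}:  v_{5} + v_{7} = 0  ⇒ sig = (2; —)
  {4,9}:  v_{4} + v_{9} = v_{7}  ⇒ sig = (2; 1)
  {0,2}:  v_{0} + v_{2} = v_{5} + v_{6}  ⇒ sig = (2; 1,1)
  {0,10}:  v_{0} + v_{10} = v_{6} + v_{9}  ⇒ sig = (2; 1,1)
  {1,10}:  v_{1} + v_{10} = v_{3} + v_{7}  ⇒ sig = (2; 1,1)
  {2,9}:  v_{2} + v_{9} = v_{3} + v_{6}  ⇒ sig = (2; 1,1)
  {5,9}:  v_{5} + v_{9} = v_{0} + v_{3}  ⇒ sig = (2; 1,1)
  {5,10}:  v_{5} + v_{10} = v_{3} + v_{6}  ⇒ sig = (2; 1,1)
  {6,8}:  v_{6} + v_{8} = v_{3} + v_{5}  ⇒ sig = (2; 1,1)
  {7,8}:  v_{7} + v_{8} = v_{1} + v_{3}  ⇒ sig = (2; 1,1)
  {1,2}:  v_{1} + v_{2} = v_{3} + v_{4} + v_{5}  ⇒ sig = (2; 1,1,1)
  {2,7}:  v_{2} + v_{7} = v_{3} + v_{4} + v_{6}  ⇒ sig = (2; 1,1,1)
  {8,9}:  v_{8} + v_{9} = v_{0} + v_{1} + 2·v_{3}  ⇒ sig = (2; 1,1,2)
  {2,8}:  v_{2} + v_{8} = 2·v_{3} + v_{4} + 2·v_{5}  ⇒ sig = (2; 1,2,2)
  {2,10}:  v_{2} + v_{10} = 2·v_{3} + v_{4} + 2·v_{6}  ⇒ sig = (2; 1,2,2)
  {8,10}:  v_{8} + v_{10} = 2·v_{3}  ⇒ sig = (2; 2)
  {0,3,4}:  v_{0} + v_{3} + v_{4} = 0  ⇒ sig = (3; —)
  {0,3,7}:  v_{0} + v_{3} + v_{7} = v_{9}  ⇒ sig = (3; 1)
  {1,3,5}:  v_{1} + v_{3} + v_{5} = v_{8}  ⇒ sig = (3; 1)
  {3,6,7}:  v_{3} + v_{6} + v_{7} = v_{10}  ⇒ sig = (3; 1)
  {0,4,8}:  v_{0} + v_{4} + v_{8} = v_{1} + v_{5}  ⇒ sig = (3; 1,1)
  {3,4,5,6}:  v_{3} + v_{4} + v_{5} + v_{6} = v_{2}  ⇒ sig = (4; 1)

Signatures (|P|; sorted positive RHS coefficients), sorted:
    (2; —)
    (2; —)
    (2; 1)
    (2; 1,1)
    (2; 1,1)
    (2; 1,1)
    (2; 1,1)
    (2; 1,1)
    (2; 1,1)
    (2; 1,1)
    (2; 1,1)
    (2; 1,1,1)
    (2; 1,1,1)
    (2; 1,1,2)
    (2; 1,2,2)
    (2; 1,2,2)
    (2; 2)
    (3; —)
    (3; 1)
    (3; 1)
    (3; 1)
    (3; 1,1)
    (4; 1)
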